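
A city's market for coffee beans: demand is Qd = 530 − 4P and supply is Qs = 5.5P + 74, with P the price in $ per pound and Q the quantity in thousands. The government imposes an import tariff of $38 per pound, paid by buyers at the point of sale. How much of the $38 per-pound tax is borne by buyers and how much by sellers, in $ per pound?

Before the tax: set 530 − 4P = 5.5P + 74 → P* = $48, Q* = 338.
With the tax collected from buyers, demand (in seller-price terms) shifts: Qd = 530 − 4(P + 38).
Solving gives Q = 250 with buyers paying $70 and sellers receiving $32 (the $38 wedge).
Burden on buyers: $22; on sellers: $16. (They sum to $38.)
The less price-elastic side of the market bears the larger share of a per-unit tax.

Buyers bear $22 per pound; sellers bear $16 per pound.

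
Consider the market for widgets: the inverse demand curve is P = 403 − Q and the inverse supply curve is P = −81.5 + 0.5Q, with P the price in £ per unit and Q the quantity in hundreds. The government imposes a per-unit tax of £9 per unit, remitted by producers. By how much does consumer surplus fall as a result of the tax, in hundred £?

Consumer surplus falls by £1920 hundred.

Inverting to Q(P) form: Qd = 403 − P; Qs = 2P + 163.
Before the tax: set 403 − P = 2P + 163 → P* = £80, Q* = 323.
With the tax collected from producers, supply shifts: Qs = 2(P − 9) + 163.
New equilibrium: consumers pay £86, producers receive £77, Q = 317. (Wedge: Pb − Ps = 9.)
ΔCS is the trapezoid between Q = 317 and Q = 323 of height £6: ½ · (323 + 317) · 6 = £1920.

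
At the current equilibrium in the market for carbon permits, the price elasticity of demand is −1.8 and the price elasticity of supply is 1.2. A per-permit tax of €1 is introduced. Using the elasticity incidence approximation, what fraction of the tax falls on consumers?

Consumers' share ≈ 0.4.

Incidence ratio: consumers' share ≈ εs / (εs + |εd|) = 1.2 / (1.2 + 1.8) = 0.4.
Supply is the less elastic side, so consumers bear the smaller share.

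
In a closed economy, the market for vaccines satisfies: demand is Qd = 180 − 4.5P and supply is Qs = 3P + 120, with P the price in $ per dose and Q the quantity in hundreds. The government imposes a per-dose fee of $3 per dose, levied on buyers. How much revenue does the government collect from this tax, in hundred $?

Tax revenue = $415.8 hundred.

Before the tax: set 180 − 4.5P = 3P + 120 → P* = $8, Q* = 144.
With the tax collected from buyers, demand (in seller-price terms) shifts: Qd = 180 − 4.5(P + 3).
New equilibrium: buyers pay $9.2, suppliers receive $6.2, Q = 138.6. (Wedge: Pb − Ps = 3.)
Revenue = t · Q = 3 · 138.6 = $415.8.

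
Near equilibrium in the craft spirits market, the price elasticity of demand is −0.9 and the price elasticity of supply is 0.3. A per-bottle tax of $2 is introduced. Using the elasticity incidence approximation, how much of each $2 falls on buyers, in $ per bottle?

Buyers bear ≈ $0.5 per bottle.

Incidence ratio: buyers' share ≈ εs / (εs + |εd|) = 0.3 / (0.3 + 0.9) = 0.25.
So buyers bear ≈ 0.25 × $2 = $0.5; producers bear $1.5.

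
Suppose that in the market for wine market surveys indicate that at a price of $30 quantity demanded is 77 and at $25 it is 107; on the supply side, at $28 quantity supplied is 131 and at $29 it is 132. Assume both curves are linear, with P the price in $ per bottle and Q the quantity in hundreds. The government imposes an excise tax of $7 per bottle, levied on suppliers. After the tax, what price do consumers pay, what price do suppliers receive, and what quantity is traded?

Consumers pay $23; suppliers receive $16; quantity = 119.

Demand slope: (107 − 77)/(25 − 30) = -6, so Qd = 257 − 6P.
Supply slope: (132 − 131)/(29 − 28) = 1, so Qs = P + 103.
Without the tax, 257 − 6P = P + 103 gives 7P = 154, so P* = $22 and Q* = 125.
With the tax collected from suppliers, supply shifts: Qs = (P − 7) + 103.
Solving gives Q = 119 with consumers paying $23 and suppliers receiving $16 (the $7 wedge).
The less price-elastic side of the market bears the larger share of a per-unit tax.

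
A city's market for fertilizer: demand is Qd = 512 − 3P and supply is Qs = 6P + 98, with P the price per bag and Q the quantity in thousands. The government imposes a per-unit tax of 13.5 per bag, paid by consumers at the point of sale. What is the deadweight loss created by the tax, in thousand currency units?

Without the tax, 512 − 3P = 6P + 98 gives 9P = 414, so P* = 46 and Q* = 374.
With the tax collected from consumers, demand (in seller-price terms) shifts: Qd = 512 − 3(P + 13.5).
Solving gives Q = 347 with consumers paying 55 and sellers receiving 41.5 (the 13.5 wedge).
Quantity falls by |ΔQ| = |374 − 347| = 27.
DWL = ½ · t · |ΔQ| = ½ · 13.5 · 27 = 182.25.

Deadweight loss = 182.25 thousand.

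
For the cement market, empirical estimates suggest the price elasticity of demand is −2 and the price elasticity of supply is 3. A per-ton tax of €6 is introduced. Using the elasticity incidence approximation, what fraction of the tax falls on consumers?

Incidence ratio: consumers' share ≈ εs / (εs + |εd|) = 3 / (3 + 2) = 0.6.
Supply is the more elastic side, so consumers bear the larger share.

Consumers' share ≈ 0.6.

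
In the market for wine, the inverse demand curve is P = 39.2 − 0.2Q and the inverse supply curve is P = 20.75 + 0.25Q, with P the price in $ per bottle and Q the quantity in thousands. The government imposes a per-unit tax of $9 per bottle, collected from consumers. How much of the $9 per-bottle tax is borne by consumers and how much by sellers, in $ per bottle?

Inverting to Q(P) form: Qd = 196 − 5P; Qs = 4P − 83.
Without the tax, 196 − 5P = 4P − 83 gives 9P = 279, so P* = $31 and Q* = 41.
With the tax collected from consumers, demand (in seller-price terms) shifts: Qd = 196 − 5(P + 9).
Solving gives Q = 21 with consumers paying $35 and sellers receiving $26 (the $9 wedge).
Burden on consumers: $4; on sellers: $5. (They sum to $9.)

Consumers bear $4 per bottle; sellers bear $5 per bottle.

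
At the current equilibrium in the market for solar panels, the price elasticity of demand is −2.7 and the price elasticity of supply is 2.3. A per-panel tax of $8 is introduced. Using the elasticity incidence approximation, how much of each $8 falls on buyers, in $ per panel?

Incidence ratio: buyers' share ≈ εs / (εs + |εd|) = 2.3 / (2.3 + 2.7) = 0.46.
So buyers bear ≈ 0.46 × $8 = $3.68; suppliers bear $4.32.

Buyers bear ≈ $3.68 per panel.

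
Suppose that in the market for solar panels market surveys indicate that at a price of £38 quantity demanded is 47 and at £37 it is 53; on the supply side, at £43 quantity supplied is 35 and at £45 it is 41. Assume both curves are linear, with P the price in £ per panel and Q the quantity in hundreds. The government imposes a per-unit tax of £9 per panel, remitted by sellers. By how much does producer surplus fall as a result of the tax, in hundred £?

Demand slope: (53 − 47)/(37 − 38) = -6, so Qd = 275 − 6P.
Supply slope: (41 − 35)/(45 − 43) = 3, so Qs = 3P − 94.
Without the tax, 275 − 6P = 3P − 94 gives 9P = 369, so P* = £41 and Q* = 29.
With the tax collected from sellers, supply shifts: Qs = 3(P − 9) − 94.
New equilibrium: consumers pay £44, sellers receive £35, Q = 11. (Wedge: Pb − Ps = 9.)
ΔPS is the trapezoid between Q = 11 and Q = 29 of height £6: ½ · (29 + 11) · 6 = £120.

Producer surplus falls by £120 hundred.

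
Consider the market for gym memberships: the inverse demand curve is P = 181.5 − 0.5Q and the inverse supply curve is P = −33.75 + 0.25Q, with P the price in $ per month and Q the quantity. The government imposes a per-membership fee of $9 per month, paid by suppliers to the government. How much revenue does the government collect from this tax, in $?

Tax revenue = $2475.

Rewrite in direct form: Qd = 363 − 2P and Qs = 4P + 135.
Without the tax, 363 − 2P = 4P + 135 gives 6P = 228, so P* = $38 and Q* = 287.
With the tax collected from suppliers, supply shifts: Qs = 4(P − 9) + 135.
Solving gives Q = 275 with consumers paying $44 and suppliers receiving $35 (the $9 wedge).
Revenue = t · Q = 9 · 275 = $2475.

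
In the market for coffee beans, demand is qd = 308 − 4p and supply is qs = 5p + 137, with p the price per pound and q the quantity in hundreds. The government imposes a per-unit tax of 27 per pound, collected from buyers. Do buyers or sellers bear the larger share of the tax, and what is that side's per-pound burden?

Before the tax: set 308 − 4p = 5p + 137 → p* = 19, q* = 232.
With the tax collected from buyers, demand (in seller-price terms) shifts: qd = 308 − 4(p + 27).
New equilibrium: buyers pay 34, sellers receive 7, q = 172. (Wedge: pb − ps = 27.)
Per-pound burden: buyers 15, sellers 12.
Buyers take the larger share because demand is less price-elastic here (demand slope 4 vs supply slope 5).

Buyers bear the larger share: 15 per pound.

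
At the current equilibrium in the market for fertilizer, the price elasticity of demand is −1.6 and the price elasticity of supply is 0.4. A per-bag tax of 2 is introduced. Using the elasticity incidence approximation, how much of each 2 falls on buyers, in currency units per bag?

Buyers bear ≈ 0.4 per bag.

Incidence ratio: buyers' share ≈ εs / (εs + |εd|) = 0.4 / (0.4 + 1.6) = 0.2.
So buyers bear ≈ 0.2 × 2 = 0.4; sellers bear 1.6.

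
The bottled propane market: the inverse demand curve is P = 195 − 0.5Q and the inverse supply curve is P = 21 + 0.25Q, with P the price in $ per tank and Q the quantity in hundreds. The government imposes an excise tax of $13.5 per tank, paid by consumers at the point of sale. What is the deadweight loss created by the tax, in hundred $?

Rewrite in direct form: Qd = 390 − 2P and Qs = 4P − 84.
Without the tax, 390 − 2P = 4P − 84 gives 6P = 474, so P* = $79 and Q* = 232.
With the tax collected from consumers, demand (in seller-price terms) shifts: Qd = 390 − 2(P + 13.5).
Solving gives Q = 214 with consumers paying $88 and producers receiving $74.5 (the $13.5 wedge).
Quantity falls by |ΔQ| = |232 − 214| = 18.
DWL = ½ · t · |ΔQ| = ½ · 13.5 · 18 = $121.5.

Deadweight loss = $121.5 hundred.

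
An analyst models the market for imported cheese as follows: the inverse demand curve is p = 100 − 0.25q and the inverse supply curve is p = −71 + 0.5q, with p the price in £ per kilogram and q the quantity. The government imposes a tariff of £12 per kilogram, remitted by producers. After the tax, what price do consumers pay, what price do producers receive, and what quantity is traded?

Consumers pay £47; producers receive £35; quantity = 212.

Inverting to q(p) form: qd = 400 − 4p; qs = 2p + 142.
Before the tax: set 400 − 4p = 2p + 142 → p* = £43, q* = 228.
With the tax collected from producers, supply shifts: qs = 2(p − 12) + 142.
New equilibrium: consumers pay £47, producers receive £35, q = 212. (Wedge: pb − ps = 12.)
The less price-elastic side of the market bears the larger share of a per-unit tax.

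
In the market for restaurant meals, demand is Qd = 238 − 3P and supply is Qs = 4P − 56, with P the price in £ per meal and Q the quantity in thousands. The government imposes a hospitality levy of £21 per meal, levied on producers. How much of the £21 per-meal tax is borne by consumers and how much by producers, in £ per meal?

Consumers bear £12 per meal; producers bear £9 per meal.

Before the tax: set 238 − 3P = 4P − 56 → P* = £42, Q* = 112.
With the tax collected from producers, supply shifts: Qs = 4(P − 21) − 56.
Solving gives Q = 76 with consumers paying £54 and producers receiving £33 (the £21 wedge).
Burden on consumers: £12; on producers: £9. (They sum to £21.)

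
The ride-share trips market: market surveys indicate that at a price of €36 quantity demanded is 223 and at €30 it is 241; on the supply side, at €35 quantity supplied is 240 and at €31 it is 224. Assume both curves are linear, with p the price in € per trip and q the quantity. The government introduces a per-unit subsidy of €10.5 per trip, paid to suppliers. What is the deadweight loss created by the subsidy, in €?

Demand slope: (241 − 223)/(30 − 36) = -3, so qd = 331 − 3p.
Supply slope: (224 − 240)/(31 − 35) = 4, so qs = 4p + 100.
Without the subsidy, 331 − 3p = 4p + 100 gives 7p = 231, so p* = €33 and q* = 232.
With a per-unit subsidy paid to suppliers, each receives p + 10.5 per unit sold, so supply becomes qs = 4(p + 10.5) + 100.
New equilibrium: buyers pay €27, suppliers receive €37.5, q = 250. (Wedge: pb − ps = −10.5.)
Quantity rises by |ΔQ| = |232 − 250| = 18.
DWL = ½ · t · |ΔQ| = ½ · 10.5 · 18 = €94.5.

Deadweight loss = €94.5.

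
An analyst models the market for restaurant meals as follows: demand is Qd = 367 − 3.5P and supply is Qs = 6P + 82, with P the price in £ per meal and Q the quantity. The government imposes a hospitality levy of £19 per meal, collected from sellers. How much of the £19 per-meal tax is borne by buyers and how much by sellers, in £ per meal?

Buyers bear £12 per meal; sellers bear £7 per meal.

Without the tax, 367 − 3.5P = 6P + 82 gives 9.5P = 285, so P* = £30 and Q* = 262.
With the tax collected from sellers, supply shifts: Qs = 6(P − 19) + 82.
Solving gives Q = 220 with buyers paying £42 and sellers receiving £23 (the £19 wedge).
Burden on buyers: £12; on sellers: £7. (They sum to £19.)
The less price-elastic side of the market bears the larger share of a per-unit tax.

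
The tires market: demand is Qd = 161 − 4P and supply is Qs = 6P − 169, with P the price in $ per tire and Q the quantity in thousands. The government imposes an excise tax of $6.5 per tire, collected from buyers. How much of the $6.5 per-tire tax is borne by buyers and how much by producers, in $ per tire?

Before the tax: set 161 − 4P = 6P − 169 → P* = $33, Q* = 29.
With the tax collected from buyers, demand (in seller-price terms) shifts: Qd = 161 − 4(P + 6.5).
Solving gives Q = 13.4 with buyers paying $36.9 and producers receiving $30.4 (the $6.5 wedge).
Burden on buyers: $3.9; on producers: $2.6. (They sum to $6.5.)

Buyers bear $3.9 per tire; producers bear $2.6 per tire.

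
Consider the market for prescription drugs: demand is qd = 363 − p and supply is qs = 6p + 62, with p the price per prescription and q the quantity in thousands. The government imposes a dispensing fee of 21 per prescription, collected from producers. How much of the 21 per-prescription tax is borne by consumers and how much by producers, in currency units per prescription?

Consumers bear 18 per prescription; producers bear 3 per prescription.

Before the tax: set 363 − p = 6p + 62 → p* = 43, q* = 320.
With the tax collected from producers, supply shifts: qs = 6(p − 21) + 62.
New equilibrium: consumers pay 61, producers receive 40, q = 302. (Wedge: pb − ps = 21.)
Burden on consumers: 18; on producers: 3. (They sum to 21.)
The less price-elastic side of the market bears the larger share of a per-unit tax.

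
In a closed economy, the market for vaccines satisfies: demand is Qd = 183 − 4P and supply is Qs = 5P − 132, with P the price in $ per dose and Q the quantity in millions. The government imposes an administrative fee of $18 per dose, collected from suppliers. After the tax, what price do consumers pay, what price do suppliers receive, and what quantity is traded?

Consumers pay $45; suppliers receive $27; quantity = 3.

Without the tax, 183 − 4P = 5P − 132 gives 9P = 315, so P* = $35 and Q* = 43.
With the tax collected from suppliers, supply shifts: Qs = 5(P − 18) − 132.
New equilibrium: consumers pay $45, suppliers receive $27, Q = 3. (Wedge: Pb − Ps = 18.)
The less price-elastic side of the market bears the larger share of a per-unit tax.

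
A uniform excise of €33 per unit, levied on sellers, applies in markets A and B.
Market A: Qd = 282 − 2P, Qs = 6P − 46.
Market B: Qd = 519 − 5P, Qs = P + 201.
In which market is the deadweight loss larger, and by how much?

Market A, by €363.

Market A: pre-tax P* = €41, Q* = 200; post-tax Q = 150.5; deadweight loss = €816.75.
Market B: pre-tax P* = €53, Q* = 254; post-tax Q = 226.5; deadweight loss = €453.75.
Difference: €816.75 vs €453.75 → market A is larger by €363.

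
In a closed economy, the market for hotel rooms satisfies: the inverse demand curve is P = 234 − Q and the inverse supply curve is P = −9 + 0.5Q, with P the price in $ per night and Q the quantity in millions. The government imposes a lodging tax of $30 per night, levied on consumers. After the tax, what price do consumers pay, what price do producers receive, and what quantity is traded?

Rewrite in direct form: Qd = 234 − P and Qs = 2P + 18.
Without the tax, 234 − P = 2P + 18 gives 3P = 216, so P* = $72 and Q* = 162.
With the tax collected from consumers, demand (in seller-price terms) shifts: Qd = 234 − (P + 30).
New equilibrium: consumers pay $92, producers receive $62, Q = 142. (Wedge: Pb − Ps = 30.)
The less price-elastic side of the market bears the larger share of a per-unit tax.

Consumers pay $92; producers receive $62; quantity = 142.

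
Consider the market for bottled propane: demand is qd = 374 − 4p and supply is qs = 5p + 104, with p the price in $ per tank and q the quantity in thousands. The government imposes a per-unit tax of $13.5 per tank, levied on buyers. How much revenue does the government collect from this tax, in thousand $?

Tax revenue = $3024 thousand.

Before the tax: set 374 − 4p = 5p + 104 → p* = $30, q* = 254.
With the tax collected from buyers, demand (in seller-price terms) shifts: qd = 374 − 4(p + 13.5).
New equilibrium: buyers pay $37.5, suppliers receive $24, q = 224. (Wedge: pb − ps = 13.5.)
Revenue = t · Q = 13.5 · 224 = $3024.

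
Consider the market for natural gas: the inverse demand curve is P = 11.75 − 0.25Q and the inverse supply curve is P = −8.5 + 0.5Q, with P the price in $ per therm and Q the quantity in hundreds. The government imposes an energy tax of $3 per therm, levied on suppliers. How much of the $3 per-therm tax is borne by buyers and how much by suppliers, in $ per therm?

Buyers bear $1 per therm; suppliers bear $2 per therm.

Inverting to Q(P) form: Qd = 47 − 4P; Qs = 2P + 17.
Before the tax: set 47 − 4P = 2P + 17 → P* = $5, Q* = 27.
With the tax collected from suppliers, supply shifts: Qs = 2(P − 3) + 17.
Solving gives Q = 23 with buyers paying $6 and suppliers receiving $3 (the $3 wedge).
Burden on buyers: $1; on suppliers: $2. (They sum to $3.)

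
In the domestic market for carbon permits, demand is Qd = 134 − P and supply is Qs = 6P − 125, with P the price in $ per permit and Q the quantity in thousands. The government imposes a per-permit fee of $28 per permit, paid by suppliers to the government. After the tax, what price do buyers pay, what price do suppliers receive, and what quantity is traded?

Before the tax: set 134 − P = 6P − 125 → P* = $37, Q* = 97.
With the tax collected from suppliers, supply shifts: Qs = 6(P − 28) − 125.
New equilibrium: buyers pay $61, suppliers receive $33, Q = 73. (Wedge: Pb − Ps = 28.)

Buyers pay $61; suppliers receive $33; quantity = 73.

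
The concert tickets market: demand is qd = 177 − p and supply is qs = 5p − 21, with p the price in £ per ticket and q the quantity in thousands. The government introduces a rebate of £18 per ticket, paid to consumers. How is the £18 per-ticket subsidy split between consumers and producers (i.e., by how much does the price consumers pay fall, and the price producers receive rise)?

Consumers gain £15 per ticket; producers gain £3 per ticket.

Without the subsidy, 177 − p = 5p − 21 gives 6p = 198, so p* = £33 and q* = 144.
With a per-unit subsidy paid to consumers, each effectively pays p − 18, so demand becomes qd = 177 − (p − 18).
Solving gives q = 159 with consumers paying £18 and producers receiving £36 (the £18 wedge).
Gain to consumers: £15; to producers: £3. (They sum to £18.)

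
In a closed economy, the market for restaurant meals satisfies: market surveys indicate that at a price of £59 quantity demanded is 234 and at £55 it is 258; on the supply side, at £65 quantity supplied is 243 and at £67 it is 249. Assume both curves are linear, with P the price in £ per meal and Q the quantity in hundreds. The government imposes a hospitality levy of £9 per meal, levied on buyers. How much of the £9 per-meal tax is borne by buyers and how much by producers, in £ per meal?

Buyers bear £3 per meal; producers bear £6 per meal.

Demand slope: (258 − 234)/(55 − 59) = -6, so Qd = 588 − 6P.
Supply slope: (249 − 243)/(67 − 65) = 3, so Qs = 3P + 48.
Before the tax: set 588 − 6P = 3P + 48 → P* = £60, Q* = 228.
With the tax collected from buyers, demand (in seller-price terms) shifts: Qd = 588 − 6(P + 9).
New equilibrium: buyers pay £63, producers receive £54, Q = 210. (Wedge: Pb − Ps = 9.)
Burden on buyers: £3; on producers: £6. (They sum to £9.)
The less price-elastic side of the market bears the larger share of a per-unit tax.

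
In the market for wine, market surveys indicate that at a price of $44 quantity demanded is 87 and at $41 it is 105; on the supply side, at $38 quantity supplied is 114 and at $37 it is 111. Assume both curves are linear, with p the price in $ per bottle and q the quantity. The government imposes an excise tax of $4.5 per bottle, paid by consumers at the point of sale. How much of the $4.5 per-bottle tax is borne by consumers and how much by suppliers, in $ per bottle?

Consumers bear $1.5 per bottle; suppliers bear $3 per bottle.

Demand slope: (105 − 87)/(41 − 44) = -6, so qd = 351 − 6p.
Supply slope: (111 − 114)/(37 − 38) = 3, so qs = 3p.
Before the tax: set 351 − 6p = 3p → p* = $39, q* = 117.
With the tax collected from consumers, demand (in seller-price terms) shifts: qd = 351 − 6(p + 4.5).
Solving gives q = 108 with consumers paying $40.5 and suppliers receiving $36 (the $4.5 wedge).
Burden on consumers: $1.5; on suppliers: $3. (They sum to $4.5.)
The less price-elastic side of the market bears the larger share of a per-unit tax.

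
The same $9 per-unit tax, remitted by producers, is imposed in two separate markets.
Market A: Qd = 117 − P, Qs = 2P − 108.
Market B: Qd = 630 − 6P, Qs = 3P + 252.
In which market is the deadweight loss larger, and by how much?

Market A: pre-tax P* = $75, Q* = 42; post-tax Q = 36; deadweight loss = $27.
Market B: pre-tax P* = $42, Q* = 378; post-tax Q = 360; deadweight loss = $81.
Difference: $27 vs $81 → market B is larger by $54.

Market B, by $54.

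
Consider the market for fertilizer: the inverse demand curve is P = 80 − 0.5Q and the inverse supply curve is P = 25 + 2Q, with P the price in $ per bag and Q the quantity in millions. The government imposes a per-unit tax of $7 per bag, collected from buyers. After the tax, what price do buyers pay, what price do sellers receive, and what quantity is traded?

Rewrite in direct form: Qd = 160 − 2P and Qs = 0.5P − 12.5.
Without the tax, 160 − 2P = 0.5P − 12.5 gives 2.5P = 172.5, so P* = $69 and Q* = 22.
With the tax collected from buyers, demand (in seller-price terms) shifts: Qd = 160 − 2(P + 7).
Solving gives Q = 19.2 with buyers paying $70.4 and sellers receiving $63.4 (the $7 wedge).

Buyers pay $70.4; sellers receive $63.4; quantity = 19.2.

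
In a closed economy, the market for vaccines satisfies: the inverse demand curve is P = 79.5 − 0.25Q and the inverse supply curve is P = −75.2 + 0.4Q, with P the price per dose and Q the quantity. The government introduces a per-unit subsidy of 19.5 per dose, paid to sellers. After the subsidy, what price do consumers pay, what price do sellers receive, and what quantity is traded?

Consumers pay 12.5; sellers receive 32; quantity = 268.

Rewrite in direct form: Qd = 318 − 4P and Qs = 2.5P + 188.
Without the subsidy, 318 − 4P = 2.5P + 188 gives 6.5P = 130, so P* = 20 and Q* = 238.
With a per-unit subsidy paid to sellers, each receives P + 19.5 per unit sold, so supply becomes Qs = 2.5(P + 19.5) + 188.
New equilibrium: consumers pay 12.5, sellers receive 32, Q = 268. (Wedge: Pb − Ps = −19.5.)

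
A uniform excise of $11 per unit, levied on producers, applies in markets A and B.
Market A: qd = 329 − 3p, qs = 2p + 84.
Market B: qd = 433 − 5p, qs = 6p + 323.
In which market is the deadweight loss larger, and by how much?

Market B, by $92.4.

Market A: pre-tax p* = $49, q* = 182; post-tax q = 168.8; deadweight loss = $72.6.
Market B: pre-tax p* = $10, q* = 383; post-tax q = 353; deadweight loss = $165.
Difference: $72.6 vs $165 → market B is larger by $92.4.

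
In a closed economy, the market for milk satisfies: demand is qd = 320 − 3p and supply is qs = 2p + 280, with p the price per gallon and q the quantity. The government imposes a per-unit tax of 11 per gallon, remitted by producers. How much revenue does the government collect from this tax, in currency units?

Without the tax, 320 − 3p = 2p + 280 gives 5p = 40, so p* = 8 and q* = 296.
With the tax collected from producers, supply shifts: qs = 2(p − 11) + 280.
Solving gives q = 282.8 with buyers paying 12.4 and producers receiving 1.4 (the 11 wedge).
Revenue = t · Q = 11 · 282.8 = 3110.8.

Tax revenue = 3110.8.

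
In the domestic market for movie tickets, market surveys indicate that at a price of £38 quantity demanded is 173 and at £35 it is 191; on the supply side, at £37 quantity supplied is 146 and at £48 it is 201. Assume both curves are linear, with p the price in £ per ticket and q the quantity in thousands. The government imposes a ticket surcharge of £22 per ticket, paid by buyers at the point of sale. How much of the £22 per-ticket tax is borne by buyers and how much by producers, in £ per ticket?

Buyers bear £10 per ticket; producers bear £12 per ticket.

Demand slope: (191 − 173)/(35 − 38) = -6, so qd = 401 − 6p.
Supply slope: (201 − 146)/(48 − 37) = 5, so qs = 5p − 39.
Without the tax, 401 − 6p = 5p − 39 gives 11p = 440, so p* = £40 and q* = 161.
With the tax collected from buyers, demand (in seller-price terms) shifts: qd = 401 − 6(p + 22).
Solving gives q = 101 with buyers paying £50 and producers receiving £28 (the £22 wedge).
Burden on buyers: £10; on producers: £12. (They sum to £22.)
The less price-elastic side of the market bears the larger share of a per-unit tax.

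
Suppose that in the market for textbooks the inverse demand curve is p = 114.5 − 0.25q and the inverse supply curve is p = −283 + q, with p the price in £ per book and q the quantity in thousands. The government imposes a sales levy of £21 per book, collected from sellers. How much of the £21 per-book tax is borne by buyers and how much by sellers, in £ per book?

Rewrite in direct form: qd = 458 − 4p and qs = p + 283.
Before the tax: set 458 − 4p = p + 283 → p* = £35, q* = 318.
With the tax collected from sellers, supply shifts: qs = (p − 21) + 283.
New equilibrium: buyers pay £39.2, sellers receive £18.2, q = 301.2. (Wedge: pb − ps = 21.)
Burden on buyers: £4.2; on sellers: £16.8. (They sum to £21.)

Buyers bear £4.2 per book; sellers bear £16.8 per book.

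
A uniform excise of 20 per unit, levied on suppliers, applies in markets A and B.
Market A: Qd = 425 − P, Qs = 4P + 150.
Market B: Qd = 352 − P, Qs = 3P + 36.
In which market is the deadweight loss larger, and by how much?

Market A: pre-tax P* = 55, Q* = 370; post-tax Q = 354; deadweight loss = 160.
Market B: pre-tax P* = 79, Q* = 273; post-tax Q = 258; deadweight loss = 150.
Difference: 160 vs 150 → market A is larger by 10.

Market A, by 10.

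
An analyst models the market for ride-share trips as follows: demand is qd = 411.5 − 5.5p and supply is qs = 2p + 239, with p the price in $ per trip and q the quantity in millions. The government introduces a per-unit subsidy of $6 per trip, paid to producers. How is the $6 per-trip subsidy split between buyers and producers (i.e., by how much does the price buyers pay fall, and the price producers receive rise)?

Without the subsidy, 411.5 − 5.5p = 2p + 239 gives 7.5p = 172.5, so p* = $23 and q* = 285.
With a per-unit subsidy paid to producers, each receives p + 6 per unit sold, so supply becomes qs = 2(p + 6) + 239.
Solving gives q = 293.8 with buyers paying $21.4 and producers receiving $27.4 (the $6 wedge).
Gain to buyers: $1.6; to producers: $4.4. (They sum to $6.)

Buyers gain $1.6 per trip; producers gain $4.4 per trip.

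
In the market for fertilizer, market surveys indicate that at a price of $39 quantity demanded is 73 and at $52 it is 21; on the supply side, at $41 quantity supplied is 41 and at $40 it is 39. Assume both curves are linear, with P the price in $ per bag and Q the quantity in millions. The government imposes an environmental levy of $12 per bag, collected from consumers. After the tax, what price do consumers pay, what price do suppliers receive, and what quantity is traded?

Demand slope: (21 − 73)/(52 − 39) = -4, so Qd = 229 − 4P.
Supply slope: (39 − 41)/(40 − 41) = 2, so Qs = 2P − 41.
Without the tax, 229 − 4P = 2P − 41 gives 6P = 270, so P* = $45 and Q* = 49.
With the tax collected from consumers, demand (in seller-price terms) shifts: Qd = 229 − 4(P + 12).
New equilibrium: consumers pay $49, suppliers receive $37, Q = 33. (Wedge: Pb − Ps = 12.)
The less price-elastic side of the market bears the larger share of a per-unit tax.

Consumers pay $49; suppliers receive $37; quantity = 33.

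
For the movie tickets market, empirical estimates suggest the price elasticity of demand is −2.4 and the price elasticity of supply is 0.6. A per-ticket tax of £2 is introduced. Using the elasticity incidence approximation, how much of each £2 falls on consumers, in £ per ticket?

Consumers bear ≈ £0.4 per ticket.

Incidence ratio: consumers' share ≈ εs / (εs + |εd|) = 0.6 / (0.6 + 2.4) = 0.2.
So consumers bear ≈ 0.2 × £2 = £0.4; sellers bear £1.6.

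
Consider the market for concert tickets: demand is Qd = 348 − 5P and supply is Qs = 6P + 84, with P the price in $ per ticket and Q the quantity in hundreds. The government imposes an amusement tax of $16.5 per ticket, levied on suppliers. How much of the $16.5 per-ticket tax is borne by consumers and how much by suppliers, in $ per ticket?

Without the tax, 348 − 5P = 6P + 84 gives 11P = 264, so P* = $24 and Q* = 228.
With the tax collected from suppliers, supply shifts: Qs = 6(P − 16.5) + 84.
New equilibrium: consumers pay $33, suppliers receive $16.5, Q = 183. (Wedge: Pb − Ps = 16.5.)
Burden on consumers: $9; on suppliers: $7.5. (They sum to $16.5.)
The less price-elastic side of the market bears the larger share of a per-unit tax.

Consumers bear $9 per ticket; suppliers bear $7.5 per ticket.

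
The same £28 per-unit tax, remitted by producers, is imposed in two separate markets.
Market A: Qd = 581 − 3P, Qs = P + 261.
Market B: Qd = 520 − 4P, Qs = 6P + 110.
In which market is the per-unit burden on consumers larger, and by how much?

Market A: pre-tax P* = £80, Q* = 341; post-tax Q = 320; per-unit burden on consumers = £7.
Market B: pre-tax P* = £41, Q* = 356; post-tax Q = 288.8; per-unit burden on consumers = £16.8.
Difference: £7 vs £16.8 → market B is larger by £9.8.

Market B, by £9.8.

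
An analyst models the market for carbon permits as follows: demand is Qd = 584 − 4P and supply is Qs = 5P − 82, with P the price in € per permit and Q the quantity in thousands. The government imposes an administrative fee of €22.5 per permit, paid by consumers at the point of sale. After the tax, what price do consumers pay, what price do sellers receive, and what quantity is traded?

Before the tax: set 584 − 4P = 5P − 82 → P* = €74, Q* = 288.
With the tax collected from consumers, demand (in seller-price terms) shifts: Qd = 584 − 4(P + 22.5).
New equilibrium: consumers pay €86.5, sellers receive €64, Q = 238. (Wedge: Pb − Ps = 22.5.)
The less price-elastic side of the market bears the larger share of a per-unit tax.

Consumers pay €86.5; sellers receive €64; quantity = 238.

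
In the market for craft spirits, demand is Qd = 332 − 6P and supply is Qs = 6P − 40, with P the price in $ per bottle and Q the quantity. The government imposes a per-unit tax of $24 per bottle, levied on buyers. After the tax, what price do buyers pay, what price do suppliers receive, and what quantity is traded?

Buyers pay $43; suppliers receive $19; quantity = 74.

Before the tax: set 332 − 6P = 6P − 40 → P* = $31, Q* = 146.
With the tax collected from buyers, demand (in seller-price terms) shifts: Qd = 332 − 6(P + 24).
Solving gives Q = 74 with buyers paying $43 and suppliers receiving $19 (the $24 wedge).
The less price-elastic side of the market bears the larger share of a per-unit tax.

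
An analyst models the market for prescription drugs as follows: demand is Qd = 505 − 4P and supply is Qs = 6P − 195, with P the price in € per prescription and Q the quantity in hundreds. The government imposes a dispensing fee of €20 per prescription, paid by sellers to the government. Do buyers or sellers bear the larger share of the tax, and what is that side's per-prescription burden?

Before the tax: set 505 − 4P = 6P − 195 → P* = €70, Q* = 225.
With the tax collected from sellers, supply shifts: Qs = 6(P − 20) − 195.
New equilibrium: buyers pay €82, sellers receive €62, Q = 177. (Wedge: Pb − Ps = 20.)
Per-prescription burden: buyers €12, sellers €8.
Buyers take the larger share because demand is less price-elastic here (demand slope 4 vs supply slope 6).
The less price-elastic side of the market bears the larger share of a per-unit tax.

Buyers bear the larger share: €12 per prescription.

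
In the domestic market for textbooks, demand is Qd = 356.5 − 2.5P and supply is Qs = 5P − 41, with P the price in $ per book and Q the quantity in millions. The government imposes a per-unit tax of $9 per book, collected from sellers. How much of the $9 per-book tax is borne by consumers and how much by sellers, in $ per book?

Without the tax, 356.5 − 2.5P = 5P − 41 gives 7.5P = 397.5, so P* = $53 and Q* = 224.
With the tax collected from sellers, supply shifts: Qs = 5(P − 9) − 41.
Solving gives Q = 209 with consumers paying $59 and sellers receiving $50 (the $9 wedge).
Burden on consumers: $6; on sellers: $3. (They sum to $9.)

Consumers bear $6 per book; sellers bear $3 per book.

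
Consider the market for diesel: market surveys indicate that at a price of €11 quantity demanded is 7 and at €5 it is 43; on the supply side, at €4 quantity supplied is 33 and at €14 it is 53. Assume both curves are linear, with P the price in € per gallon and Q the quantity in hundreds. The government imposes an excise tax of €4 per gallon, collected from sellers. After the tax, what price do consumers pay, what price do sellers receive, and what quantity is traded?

Demand slope: (43 − 7)/(5 − 11) = -6, so Qd = 73 − 6P.
Supply slope: (53 − 33)/(14 − 4) = 2, so Qs = 2P + 25.
Without the tax, 73 − 6P = 2P + 25 gives 8P = 48, so P* = €6 and Q* = 37.
With the tax collected from sellers, supply shifts: Qs = 2(P − 4) + 25.
Solving gives Q = 31 with consumers paying €7 and sellers receiving €3 (the €4 wedge).

Consumers pay €7; sellers receive €3; quantity = 31.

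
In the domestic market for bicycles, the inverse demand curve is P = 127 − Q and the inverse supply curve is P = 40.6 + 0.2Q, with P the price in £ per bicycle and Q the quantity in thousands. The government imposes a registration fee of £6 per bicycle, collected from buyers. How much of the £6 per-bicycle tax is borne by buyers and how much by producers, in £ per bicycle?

Inverting to Q(P) form: Qd = 127 − P; Qs = 5P − 203.
Without the tax, 127 − P = 5P − 203 gives 6P = 330, so P* = £55 and Q* = 72.
With the tax collected from buyers, demand (in seller-price terms) shifts: Qd = 127 − (P + 6).
Solving gives Q = 67 with buyers paying £60 and producers receiving £54 (the £6 wedge).
Burden on buyers: £5; on producers: £1. (They sum to £6.)

Buyers bear £5 per bicycle; producers bear £1 per bicycle.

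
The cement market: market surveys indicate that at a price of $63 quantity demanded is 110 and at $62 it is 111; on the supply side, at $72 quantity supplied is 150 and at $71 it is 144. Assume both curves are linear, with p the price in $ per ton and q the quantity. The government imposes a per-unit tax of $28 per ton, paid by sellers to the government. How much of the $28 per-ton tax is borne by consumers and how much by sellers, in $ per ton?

Demand slope: (111 − 110)/(62 − 63) = -1, so qd = 173 − p.
Supply slope: (144 − 150)/(71 − 72) = 6, so qs = 6p − 282.
Without the tax, 173 − p = 6p − 282 gives 7p = 455, so p* = $65 and q* = 108.
With the tax collected from sellers, supply shifts: qs = 6(p − 28) − 282.
New equilibrium: consumers pay $89, sellers receive $61, q = 84. (Wedge: pb − ps = 28.)
Burden on consumers: $24; on sellers: $4. (They sum to $28.)

Consumers bear $24 per ton; sellers bear $4 per ton.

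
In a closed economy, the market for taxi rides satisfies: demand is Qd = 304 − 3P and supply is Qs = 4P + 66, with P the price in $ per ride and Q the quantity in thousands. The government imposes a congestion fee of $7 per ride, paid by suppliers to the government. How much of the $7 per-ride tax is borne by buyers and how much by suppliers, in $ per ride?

Buyers bear $4 per ride; suppliers bear $3 per ride.

Before the tax: set 304 − 3P = 4P + 66 → P* = $34, Q* = 202.
With the tax collected from suppliers, supply shifts: Qs = 4(P − 7) + 66.
Solving gives Q = 190 with buyers paying $38 and suppliers receiving $31 (the $7 wedge).
Burden on buyers: $4; on suppliers: $3. (They sum to $7.)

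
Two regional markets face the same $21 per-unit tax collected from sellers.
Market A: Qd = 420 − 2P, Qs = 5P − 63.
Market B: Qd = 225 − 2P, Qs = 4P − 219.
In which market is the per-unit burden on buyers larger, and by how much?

Market A, by $1.

Market A: pre-tax P* = $69, Q* = 282; post-tax Q = 252; per-unit burden on buyers = $15.
Market B: pre-tax P* = $74, Q* = 77; post-tax Q = 49; per-unit burden on buyers = $14.
Difference: $15 vs $14 → market A is larger by $1.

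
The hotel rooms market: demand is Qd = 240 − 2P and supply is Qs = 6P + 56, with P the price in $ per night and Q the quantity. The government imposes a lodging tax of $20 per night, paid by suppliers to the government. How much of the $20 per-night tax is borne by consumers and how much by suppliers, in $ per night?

Consumers bear $15 per night; suppliers bear $5 per night.

Without the tax, 240 − 2P = 6P + 56 gives 8P = 184, so P* = $23 and Q* = 194.
With the tax collected from suppliers, supply shifts: Qs = 6(P − 20) + 56.
Solving gives Q = 164 with consumers paying $38 and suppliers receiving $18 (the $20 wedge).
Burden on consumers: $15; on suppliers: $5. (They sum to $20.)
The less price-elastic side of the market bears the larger share of a per-unit tax.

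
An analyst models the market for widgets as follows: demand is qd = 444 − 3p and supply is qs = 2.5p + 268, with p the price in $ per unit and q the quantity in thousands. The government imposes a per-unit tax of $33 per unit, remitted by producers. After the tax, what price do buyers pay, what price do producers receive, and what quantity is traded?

Before the tax: set 444 − 3p = 2.5p + 268 → p* = $32, q* = 348.
With the tax collected from producers, supply shifts: qs = 2.5(p − 33) + 268.
Solving gives q = 303 with buyers paying $47 and producers receiving $14 (the $33 wedge).
The less price-elastic side of the market bears the larger share of a per-unit tax.

Buyers pay $47; producers receive $14; quantity = 303.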